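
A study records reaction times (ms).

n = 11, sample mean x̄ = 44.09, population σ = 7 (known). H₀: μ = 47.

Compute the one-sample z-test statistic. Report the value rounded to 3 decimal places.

test statistic = -1.379

SE = σ/√n = 7/√11 = 2.1106
z = (x̄−μ₀)/SE = (44.09−47)/2.1106 = -1.3788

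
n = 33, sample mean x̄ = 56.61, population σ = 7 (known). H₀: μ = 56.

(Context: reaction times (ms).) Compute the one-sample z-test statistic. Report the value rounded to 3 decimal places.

test statistic = 0.501

SE = σ/√n = 7/√33 = 1.2185
z = (x̄−μ₀)/SE = (56.61−56)/1.2185 = 0.5006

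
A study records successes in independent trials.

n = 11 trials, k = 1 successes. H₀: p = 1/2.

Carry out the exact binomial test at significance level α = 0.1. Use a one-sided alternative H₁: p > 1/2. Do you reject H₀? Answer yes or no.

reject H₀: no

Exact binomial: n=11, k=1, p₀=1/2=0.5000
P(X≥1) from Σ C(n,i)·p₀^i·(1−p₀)^(n−i)
p-value (one-sided, H₁ greater) = 0.99951
At α=0.1: p ≥ α → fail to reject H₀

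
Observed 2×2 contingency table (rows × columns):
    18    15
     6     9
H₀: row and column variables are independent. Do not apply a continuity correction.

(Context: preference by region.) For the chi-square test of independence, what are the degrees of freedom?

degrees of freedom = 1

df = (r−1)(c−1) = (2−1)·(2−1) = 1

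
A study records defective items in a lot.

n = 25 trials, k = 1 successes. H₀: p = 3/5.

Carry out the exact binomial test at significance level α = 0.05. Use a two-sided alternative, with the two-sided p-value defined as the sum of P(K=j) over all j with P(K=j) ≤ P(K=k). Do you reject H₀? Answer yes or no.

reject H₀: yes

Exact binomial: n=25, k=1, p₀=3/5=0.6000
P(X=j) = C(n,j)·p₀^j·(1−p₀)^(n−j); p = Σ P(X=j) over j with P(X=j) ≤ P(X=1)
p-value (two-sided) = 0.00000
At α=0.05: p < α → reject H₀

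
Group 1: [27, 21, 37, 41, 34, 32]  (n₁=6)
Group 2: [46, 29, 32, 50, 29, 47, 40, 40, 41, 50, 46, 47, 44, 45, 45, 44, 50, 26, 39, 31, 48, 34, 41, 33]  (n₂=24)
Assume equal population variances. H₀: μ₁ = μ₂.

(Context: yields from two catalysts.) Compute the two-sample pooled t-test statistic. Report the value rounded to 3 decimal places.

test statistic = -2.580

x̄₁=32.000, s₁=7.155, n₁=6
x̄₂=40.708, s₂=7.445, n₂=24
s_p² = [5·7.155² + 23·7.445²]/28 = 54.6771
SE = √(s_p²·(1/6+1/24)) = 3.3751
t = (32.000−40.708)/3.3751 = -2.5802
df = 28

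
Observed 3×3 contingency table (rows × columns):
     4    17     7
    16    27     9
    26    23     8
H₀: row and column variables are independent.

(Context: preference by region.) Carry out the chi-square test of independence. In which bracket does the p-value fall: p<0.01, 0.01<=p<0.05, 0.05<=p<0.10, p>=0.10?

Row totals [28, 52, 57], col totals [46, 67, 24], n=137
χ² = (4−9.40)²/9.40 + (17−13.69)²/13.69 + (7−4.91)²/4.91 + (16−17.46)²/17.46 + (27−25.43)²/25.43 + (9−9.11)²/9.11 + (26−19.14)²/19.14 + (23−27.88)²/27.88 + (8−9.99)²/9.99 = 8.7241
df = 4
p-value (upper-tail) = 0.06838
→ bracket: 0.05<=p<0.10

p-value bracket: 0.05<=p<0.10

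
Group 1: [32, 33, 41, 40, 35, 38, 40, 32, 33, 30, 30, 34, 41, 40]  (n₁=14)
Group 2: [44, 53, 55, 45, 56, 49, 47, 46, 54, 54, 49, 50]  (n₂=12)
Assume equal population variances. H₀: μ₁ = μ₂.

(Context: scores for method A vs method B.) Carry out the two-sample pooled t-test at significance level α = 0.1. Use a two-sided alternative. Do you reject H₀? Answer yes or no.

x̄₁=35.643, s₁=4.181, n₁=14
x̄₂=50.167, s₂=4.152, n₂=12
s_p² = [13·4.181² + 11·4.152²]/24 = 17.3700
SE = √(s_p²·(1/14+1/12)) = 1.6396
t = (35.643−50.167)/1.6396 = -8.8583
df = 24
p-value (two-sided) = 0.00000
At α=0.1: p < α → reject H₀

reject H₀: yes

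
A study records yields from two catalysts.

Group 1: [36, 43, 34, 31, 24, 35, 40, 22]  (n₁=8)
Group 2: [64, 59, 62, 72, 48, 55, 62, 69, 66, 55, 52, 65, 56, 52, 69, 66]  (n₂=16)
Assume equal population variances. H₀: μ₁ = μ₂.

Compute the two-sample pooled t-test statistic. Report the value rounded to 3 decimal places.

test statistic = -8.918

x̄₁=33.125, s₁=7.259, n₁=8
x̄₂=60.750, s₂=7.104, n₂=16
s_p² = [7·7.259² + 15·7.104²]/22 = 51.1761
SE = √(s_p²·(1/8+1/16)) = 3.0977
t = (33.125−60.750)/3.0977 = -8.9180
df = 22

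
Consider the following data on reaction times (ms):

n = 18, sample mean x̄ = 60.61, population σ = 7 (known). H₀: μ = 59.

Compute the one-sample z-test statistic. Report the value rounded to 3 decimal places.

SE = σ/√n = 7/√18 = 1.6499
z = (x̄−μ₀)/SE = (60.61−59)/1.6499 = 0.9758

test statistic = 0.976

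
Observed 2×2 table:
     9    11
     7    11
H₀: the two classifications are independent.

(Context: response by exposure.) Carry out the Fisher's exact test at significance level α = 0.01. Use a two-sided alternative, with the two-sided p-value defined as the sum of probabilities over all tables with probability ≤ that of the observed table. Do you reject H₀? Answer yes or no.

Margins: r₁=20, r₂=18, c₁=16, c₂=22, n=38
p_obs = C(20,9)·C(18,7)/C(38,16); sum pmf over tables with pmf ≤ p_obs
p-value (two-sided) = 0.75215
At α=0.01: p ≥ α → fail to reject H₀

reject H₀: no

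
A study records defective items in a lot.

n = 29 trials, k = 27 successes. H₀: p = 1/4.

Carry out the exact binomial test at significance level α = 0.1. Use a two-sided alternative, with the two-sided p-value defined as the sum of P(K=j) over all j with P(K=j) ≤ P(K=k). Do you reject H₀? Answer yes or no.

Exact binomial: n=29, k=27, p₀=1/4=0.2500
P(X=j) = C(n,j)·p₀^j·(1−p₀)^(n−j); p = Σ P(X=j) over j with P(X=j) ≤ P(X=27)
p-value (two-sided) = 0.00000
At α=0.1: p < α → reject H₀

reject H₀: yes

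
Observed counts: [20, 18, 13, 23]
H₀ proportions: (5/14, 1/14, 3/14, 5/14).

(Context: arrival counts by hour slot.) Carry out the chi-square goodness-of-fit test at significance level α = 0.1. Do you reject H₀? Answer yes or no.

n = 74; E_i = n·p_i = [26.43, 5.29, 15.86, 26.43]
χ² = (20−26.43)²/26.43 + (18−5.29)²/5.29 + (13−15.86)²/15.86 + (23−26.43)²/26.43 = 33.1063
df = 3
p-value (upper-tail) = 0.00000
At α=0.1: p < α → reject H₀

reject H₀: yes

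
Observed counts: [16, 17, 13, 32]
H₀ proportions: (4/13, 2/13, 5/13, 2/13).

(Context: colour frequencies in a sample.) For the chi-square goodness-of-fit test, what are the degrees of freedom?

df = k − 1 = 4 − 1 = 3

degrees of freedom = 3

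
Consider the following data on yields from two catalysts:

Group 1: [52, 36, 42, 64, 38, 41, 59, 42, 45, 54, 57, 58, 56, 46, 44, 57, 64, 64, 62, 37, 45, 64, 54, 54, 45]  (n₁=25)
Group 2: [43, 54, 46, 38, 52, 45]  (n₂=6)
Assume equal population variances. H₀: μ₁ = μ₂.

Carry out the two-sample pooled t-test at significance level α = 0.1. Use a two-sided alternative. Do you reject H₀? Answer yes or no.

x̄₁=51.200, s₁=9.283, n₁=25
x̄₂=46.333, s₂=5.888, n₂=6
s_p² = [24·9.283² + 5·5.888²]/29 = 77.2874
SE = √(s_p²·(1/25+1/6)) = 3.9966
t = (51.200−46.333)/3.9966 = 1.2177
df = 29
p-value (two-sided) = 0.23315
At α=0.1: p ≥ α → fail to reject H₀

reject H₀: no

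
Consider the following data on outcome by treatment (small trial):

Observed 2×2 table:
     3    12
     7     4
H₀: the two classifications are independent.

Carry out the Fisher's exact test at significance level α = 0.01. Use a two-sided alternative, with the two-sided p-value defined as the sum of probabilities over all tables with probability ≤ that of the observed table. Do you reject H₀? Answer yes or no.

reject H₀: no

Margins: r₁=15, r₂=11, c₁=10, c₂=16, n=26
p_obs = C(15,3)·C(11,7)/C(26,10); sum pmf over tables with pmf ≤ p_obs
p-value (two-sided) = 0.04262
At α=0.01: p ≥ α → fail to reject H₀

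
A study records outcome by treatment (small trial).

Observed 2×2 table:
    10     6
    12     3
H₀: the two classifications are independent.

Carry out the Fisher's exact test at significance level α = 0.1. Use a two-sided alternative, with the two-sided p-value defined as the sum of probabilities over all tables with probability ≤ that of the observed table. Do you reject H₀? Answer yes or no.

Margins: r₁=16, r₂=15, c₁=22, c₂=9, n=31
p_obs = C(16,10)·C(15,12)/C(31,22); sum pmf over tables with pmf ≤ p_obs
p-value (two-sided) = 0.43315
At α=0.1: p ≥ α → fail to reject H₀

reject H₀: no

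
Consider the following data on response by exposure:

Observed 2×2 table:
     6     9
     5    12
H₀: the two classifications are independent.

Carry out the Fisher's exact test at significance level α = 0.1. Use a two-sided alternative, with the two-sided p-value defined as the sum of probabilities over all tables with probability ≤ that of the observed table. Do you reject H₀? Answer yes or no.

reject H₀: no

Margins: r₁=15, r₂=17, c₁=11, c₂=21, n=32
p_obs = C(15,6)·C(17,5)/C(32,11); sum pmf over tables with pmf ≤ p_obs
p-value (two-sided) = 0.71195
At α=0.1: p ≥ α → fail to reject H₀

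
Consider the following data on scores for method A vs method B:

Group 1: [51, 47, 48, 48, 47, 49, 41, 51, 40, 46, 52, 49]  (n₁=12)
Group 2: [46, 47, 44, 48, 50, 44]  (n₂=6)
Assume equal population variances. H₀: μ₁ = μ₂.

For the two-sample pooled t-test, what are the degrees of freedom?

degrees of freedom = 16

df = n₁ + n₂ − 2 = 12 + 6 − 2 = 16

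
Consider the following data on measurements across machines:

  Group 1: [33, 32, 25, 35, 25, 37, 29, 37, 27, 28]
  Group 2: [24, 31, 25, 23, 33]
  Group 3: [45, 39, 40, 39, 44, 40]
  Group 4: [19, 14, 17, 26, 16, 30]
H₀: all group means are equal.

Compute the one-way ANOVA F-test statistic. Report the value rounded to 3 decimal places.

Group means [30.80, 27.20, 41.17, 20.33], grand mean 30.111
SSB = Σnᵢ(x̄ᵢ−x̄)² = 1354.100; SSW = ΣΣ(x−x̄ᵢ)² = 506.567
MSB = 1354.100/3 = 451.3667; MSW = 506.567/23 = 22.0246
F = MSB/MSW = 20.4937
df = (3, 23)

test statistic = 20.494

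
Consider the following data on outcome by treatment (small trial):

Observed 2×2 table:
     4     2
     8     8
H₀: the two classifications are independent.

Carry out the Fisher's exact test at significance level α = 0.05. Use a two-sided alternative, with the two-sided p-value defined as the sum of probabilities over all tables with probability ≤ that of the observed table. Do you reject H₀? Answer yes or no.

reject H₀: no

Margins: r₁=6, r₂=16, c₁=12, c₂=10, n=22
p_obs = C(6,4)·C(16,8)/C(22,12); sum pmf over tables with pmf ≤ p_obs
p-value (two-sided) = 0.64617
At α=0.05: p ≥ α → fail to reject H₀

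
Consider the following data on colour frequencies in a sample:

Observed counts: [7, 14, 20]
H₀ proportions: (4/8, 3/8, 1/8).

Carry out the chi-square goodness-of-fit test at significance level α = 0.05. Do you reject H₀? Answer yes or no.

reject H₀: yes

n = 41; E_i = n·p_i = [20.50, 15.38, 5.12]
χ² = (7−20.50)²/20.50 + (14−15.38)²/15.38 + (20−5.12)²/5.12 = 52.1870
df = 2
p-value (upper-tail) = 0.00000
At α=0.05: p < α → reject H₀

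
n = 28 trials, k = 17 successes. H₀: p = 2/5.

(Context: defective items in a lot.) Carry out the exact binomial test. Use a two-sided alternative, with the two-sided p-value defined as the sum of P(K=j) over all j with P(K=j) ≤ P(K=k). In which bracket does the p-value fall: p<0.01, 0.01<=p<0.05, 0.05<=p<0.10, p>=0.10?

p-value bracket: 0.01<=p<0.05

Exact binomial: n=28, k=17, p₀=2/5=0.4000
P(X=j) = C(n,j)·p₀^j·(1−p₀)^(n−j); p = Σ P(X=j) over j with P(X=j) ≤ P(X=17)
p-value (two-sided) = 0.03265
→ bracket: 0.01<=p<0.05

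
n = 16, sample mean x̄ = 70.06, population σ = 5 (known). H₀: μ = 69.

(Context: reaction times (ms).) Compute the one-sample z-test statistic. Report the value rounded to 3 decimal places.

test statistic = 0.848

SE = σ/√n = 5/√16 = 1.2500
z = (x̄−μ₀)/SE = (70.06−69)/1.2500 = 0.8480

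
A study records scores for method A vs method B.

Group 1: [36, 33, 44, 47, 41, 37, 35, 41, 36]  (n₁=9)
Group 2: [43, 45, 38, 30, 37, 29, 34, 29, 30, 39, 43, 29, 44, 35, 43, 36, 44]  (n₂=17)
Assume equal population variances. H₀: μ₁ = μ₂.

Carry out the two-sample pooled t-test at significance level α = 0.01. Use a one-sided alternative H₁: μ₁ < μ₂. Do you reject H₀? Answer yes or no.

reject H₀: no

x̄₁=38.889, s₁=4.622, n₁=9
x̄₂=36.941, s₂=6.015, n₂=17
s_p² = [8·4.622² + 16·6.015²]/24 = 31.2429
SE = √(s_p²·(1/9+1/17)) = 2.3042
t = (38.889−36.941)/2.3042 = 0.8453
df = 24
p-value (one-sided, H₁ less) = 0.79685
At α=0.01: p ≥ α → fail to reject H₀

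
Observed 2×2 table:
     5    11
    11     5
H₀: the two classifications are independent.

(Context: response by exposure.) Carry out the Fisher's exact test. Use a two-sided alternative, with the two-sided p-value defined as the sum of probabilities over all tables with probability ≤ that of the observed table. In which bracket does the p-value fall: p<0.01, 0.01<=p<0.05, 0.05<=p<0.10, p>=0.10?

Margins: r₁=16, r₂=16, c₁=16, c₂=16, n=32
p_obs = C(16,5)·C(16,11)/C(32,16); sum pmf over tables with pmf ≤ p_obs
p-value (two-sided) = 0.07560
→ bracket: 0.05<=p<0.10

p-value bracket: 0.05<=p<0.10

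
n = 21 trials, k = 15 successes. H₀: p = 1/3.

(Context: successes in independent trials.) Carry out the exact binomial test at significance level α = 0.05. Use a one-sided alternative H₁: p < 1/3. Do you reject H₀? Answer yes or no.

reject H₀: no

Exact binomial: n=21, k=15, p₀=1/3=0.3333
P(X≤15) from Σ C(n,i)·p₀^i·(1−p₀)^(n−i)
p-value (one-sided, H₁ less) = 0.99993
At α=0.05: p ≥ α → fail to reject H₀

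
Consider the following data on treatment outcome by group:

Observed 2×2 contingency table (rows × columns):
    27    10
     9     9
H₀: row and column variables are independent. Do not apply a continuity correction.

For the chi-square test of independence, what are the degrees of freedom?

degrees of freedom = 1

df = (r−1)(c−1) = (2−1)·(2−1) = 1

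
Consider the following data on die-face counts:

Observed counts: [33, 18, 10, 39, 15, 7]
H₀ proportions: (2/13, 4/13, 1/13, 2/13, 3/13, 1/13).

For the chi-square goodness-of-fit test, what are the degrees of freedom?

df = k − 1 = 6 − 1 = 5

degrees of freedom = 5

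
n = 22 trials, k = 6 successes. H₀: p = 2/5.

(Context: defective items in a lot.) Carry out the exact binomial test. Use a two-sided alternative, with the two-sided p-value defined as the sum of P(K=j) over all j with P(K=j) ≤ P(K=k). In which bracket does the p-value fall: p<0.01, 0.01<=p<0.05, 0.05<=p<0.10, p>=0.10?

p-value bracket: p>=0.10

Exact binomial: n=22, k=6, p₀=2/5=0.4000
P(X=j) = C(n,j)·p₀^j·(1−p₀)^(n−j); p = Σ P(X=j) over j with P(X=j) ≤ P(X=6)
p-value (two-sided) = 0.27915
→ bracket: p>=0.10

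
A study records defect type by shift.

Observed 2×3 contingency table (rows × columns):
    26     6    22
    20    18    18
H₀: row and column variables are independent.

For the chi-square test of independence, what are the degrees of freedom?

degrees of freedom = 2

df = (r−1)(c−1) = (2−1)·(3−1) = 2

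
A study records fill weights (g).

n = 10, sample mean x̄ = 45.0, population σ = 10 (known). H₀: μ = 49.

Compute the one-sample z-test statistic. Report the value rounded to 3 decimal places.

test statistic = -1.265

SE = σ/√n = 10/√10 = 3.1623
z = (x̄−μ₀)/SE = (45.0−49)/3.1623 = -1.2649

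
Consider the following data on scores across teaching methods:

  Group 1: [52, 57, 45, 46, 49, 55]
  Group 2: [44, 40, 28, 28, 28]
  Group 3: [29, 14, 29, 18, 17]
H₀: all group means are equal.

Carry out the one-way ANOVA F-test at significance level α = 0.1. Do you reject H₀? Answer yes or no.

Group means [50.67, 33.60, 21.40], grand mean 36.188
SSB = Σnᵢ(x̄ᵢ−x̄)² = 2384.704; SSW = ΣΣ(x−x̄ᵢ)² = 561.733
MSB = 2384.704/2 = 1192.3521; MSW = 561.733/13 = 43.2103
F = MSB/MSW = 27.5942
df = (2, 13)
p-value (upper-tail) = 0.00002
At α=0.1: p < α → reject H₀

reject H₀: yes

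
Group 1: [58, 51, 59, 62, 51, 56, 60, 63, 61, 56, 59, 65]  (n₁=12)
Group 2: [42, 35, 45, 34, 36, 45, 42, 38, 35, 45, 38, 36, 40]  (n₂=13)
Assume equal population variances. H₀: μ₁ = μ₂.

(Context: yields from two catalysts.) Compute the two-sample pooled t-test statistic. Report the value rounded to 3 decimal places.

test statistic = 11.283

x̄₁=58.417, s₁=4.358, n₁=12
x̄₂=39.308, s₂=4.111, n₂=13
s_p² = [11·4.358² + 12·4.111²]/23 = 17.8994
SE = √(s_p²·(1/12+1/13)) = 1.6937
t = (58.417−39.308)/1.6937 = 11.2826
df = 23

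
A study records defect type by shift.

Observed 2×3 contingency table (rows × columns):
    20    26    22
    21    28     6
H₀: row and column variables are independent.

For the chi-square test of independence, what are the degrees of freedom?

df = (r−1)(c−1) = (2−1)·(3−1) = 2

degrees of freedom = 2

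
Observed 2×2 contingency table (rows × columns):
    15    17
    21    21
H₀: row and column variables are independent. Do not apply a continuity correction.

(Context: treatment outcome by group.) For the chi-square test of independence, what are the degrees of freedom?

df = (r−1)(c−1) = (2−1)·(2−1) = 1

degrees of freedom = 1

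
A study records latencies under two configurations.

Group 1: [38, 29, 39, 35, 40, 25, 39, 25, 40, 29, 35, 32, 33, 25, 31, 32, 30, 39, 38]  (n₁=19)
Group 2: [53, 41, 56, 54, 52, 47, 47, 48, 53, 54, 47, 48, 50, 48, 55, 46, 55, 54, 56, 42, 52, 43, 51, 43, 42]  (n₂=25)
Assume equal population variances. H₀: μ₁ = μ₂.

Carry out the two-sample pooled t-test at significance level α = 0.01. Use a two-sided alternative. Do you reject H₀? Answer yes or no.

reject H₀: yes

x̄₁=33.368, s₁=5.273, n₁=19
x̄₂=49.480, s₂=4.797, n₂=25
s_p² = [18·5.273² + 24·4.797²]/42 = 25.0634
SE = √(s_p²·(1/19+1/25)) = 1.5237
t = (33.368−49.480)/1.5237 = -10.5740
df = 42
p-value (two-sided) = 0.00000
At α=0.01: p < α → reject H₀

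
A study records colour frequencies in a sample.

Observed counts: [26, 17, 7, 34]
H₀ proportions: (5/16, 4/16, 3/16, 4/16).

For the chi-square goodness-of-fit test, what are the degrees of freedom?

df = k − 1 = 4 − 1 = 3

degrees of freedom = 3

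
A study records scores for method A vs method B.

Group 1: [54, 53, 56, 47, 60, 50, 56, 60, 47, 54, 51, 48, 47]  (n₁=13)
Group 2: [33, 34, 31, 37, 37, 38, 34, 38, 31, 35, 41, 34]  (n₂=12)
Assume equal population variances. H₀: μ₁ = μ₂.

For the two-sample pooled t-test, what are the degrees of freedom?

df = n₁ + n₂ − 2 = 13 + 12 − 2 = 23

degrees of freedom = 23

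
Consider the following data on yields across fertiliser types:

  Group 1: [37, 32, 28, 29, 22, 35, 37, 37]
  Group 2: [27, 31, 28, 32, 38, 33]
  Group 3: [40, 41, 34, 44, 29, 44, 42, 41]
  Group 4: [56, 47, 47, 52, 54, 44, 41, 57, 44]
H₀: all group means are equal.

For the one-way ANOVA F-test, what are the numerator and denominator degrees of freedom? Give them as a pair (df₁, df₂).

k = 4 groups, N = 31 total
df = (k−1, N−k) = (4−1, 31−4) = (3, 27)

degrees of freedom = [3, 27]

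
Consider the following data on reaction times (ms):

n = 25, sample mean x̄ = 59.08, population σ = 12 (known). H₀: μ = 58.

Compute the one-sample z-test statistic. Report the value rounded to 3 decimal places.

test statistic = 0.450

SE = σ/√n = 12/√25 = 2.4000
z = (x̄−μ₀)/SE = (59.08−58)/2.4000 = 0.4500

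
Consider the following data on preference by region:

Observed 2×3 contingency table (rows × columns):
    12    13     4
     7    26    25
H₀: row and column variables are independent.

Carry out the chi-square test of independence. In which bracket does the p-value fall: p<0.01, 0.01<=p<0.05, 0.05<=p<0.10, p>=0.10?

Row totals [29, 58], col totals [19, 39, 29], n=87
χ² = (12−6.33)²/6.33 + (13−13.00)²/13.00 + (4−9.67)²/9.67 + (7−12.67)²/12.67 + (26−26.00)²/26.00 + (25−19.33)²/19.33 = 12.5880
df = 2
p-value (upper-tail) = 0.00185
→ bracket: p<0.01

p-value bracket: p<0.01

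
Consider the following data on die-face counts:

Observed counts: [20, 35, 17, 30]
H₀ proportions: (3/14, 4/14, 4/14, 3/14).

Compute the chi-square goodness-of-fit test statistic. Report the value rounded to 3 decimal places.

test statistic = 9.428

n = 102; E_i = n·p_i = [21.86, 29.14, 29.14, 21.86]
χ² = (20−21.86)²/21.86 + (35−29.14)²/29.14 + (17−29.14)²/29.14 + (30−21.86)²/21.86 = 9.4281
df = 3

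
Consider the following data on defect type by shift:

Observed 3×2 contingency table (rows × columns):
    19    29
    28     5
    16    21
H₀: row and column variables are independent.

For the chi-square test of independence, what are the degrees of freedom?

degrees of freedom = 2

df = (r−1)(c−1) = (3−1)·(2−1) = 2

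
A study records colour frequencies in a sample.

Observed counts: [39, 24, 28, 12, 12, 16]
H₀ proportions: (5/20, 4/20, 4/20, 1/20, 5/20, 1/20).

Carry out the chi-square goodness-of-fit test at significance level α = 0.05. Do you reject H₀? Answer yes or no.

n = 131; E_i = n·p_i = [32.75, 26.20, 26.20, 6.55, 32.75, 6.55]
χ² = (39−32.75)²/32.75 + (24−26.20)²/26.20 + (28−26.20)²/26.20 + (12−6.55)²/6.55 + (12−32.75)²/32.75 + (16−6.55)²/6.55 = 32.8168
df = 5
p-value (upper-tail) = 0.00000
At α=0.05: p < α → reject H₀

reject H₀: yes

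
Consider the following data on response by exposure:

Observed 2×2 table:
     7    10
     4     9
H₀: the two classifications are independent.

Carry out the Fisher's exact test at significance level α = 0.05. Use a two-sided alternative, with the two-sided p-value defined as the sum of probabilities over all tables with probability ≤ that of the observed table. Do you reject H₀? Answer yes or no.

reject H₀: no

Margins: r₁=17, r₂=13, c₁=11, c₂=19, n=30
p_obs = C(17,7)·C(13,4)/C(30,11); sum pmf over tables with pmf ≤ p_obs
p-value (two-sided) = 0.70843
At α=0.05: p ≥ α → fail to reject H₀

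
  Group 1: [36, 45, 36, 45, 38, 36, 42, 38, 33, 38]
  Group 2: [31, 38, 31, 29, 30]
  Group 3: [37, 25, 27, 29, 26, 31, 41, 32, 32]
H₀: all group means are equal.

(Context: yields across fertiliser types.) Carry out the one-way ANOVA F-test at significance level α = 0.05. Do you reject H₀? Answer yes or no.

Group means [38.70, 31.80, 31.11], grand mean 34.417
SSB = Σnᵢ(x̄ᵢ−x̄)² = 316.044; SSW = ΣΣ(x−x̄ᵢ)² = 415.789
MSB = 316.044/2 = 158.0222; MSW = 415.789/21 = 19.7995
F = MSB/MSW = 7.9811
df = (2, 21)
p-value (upper-tail) = 0.00264
At α=0.05: p < α → reject H₀

reject H₀: yes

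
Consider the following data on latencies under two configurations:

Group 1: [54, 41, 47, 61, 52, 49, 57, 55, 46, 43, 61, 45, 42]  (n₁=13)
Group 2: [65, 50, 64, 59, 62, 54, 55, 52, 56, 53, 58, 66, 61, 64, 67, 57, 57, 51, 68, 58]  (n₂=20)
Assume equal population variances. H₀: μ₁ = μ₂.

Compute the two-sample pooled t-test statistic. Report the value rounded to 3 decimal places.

test statistic = -3.950

x̄₁=50.231, s₁=6.954, n₁=13
x̄₂=58.850, s₂=5.537, n₂=20
s_p² = [12·6.954² + 19·5.537²]/31 = 37.5115
SE = √(s_p²·(1/13+1/20)) = 2.1820
t = (50.231−58.850)/2.1820 = -3.9502
df = 31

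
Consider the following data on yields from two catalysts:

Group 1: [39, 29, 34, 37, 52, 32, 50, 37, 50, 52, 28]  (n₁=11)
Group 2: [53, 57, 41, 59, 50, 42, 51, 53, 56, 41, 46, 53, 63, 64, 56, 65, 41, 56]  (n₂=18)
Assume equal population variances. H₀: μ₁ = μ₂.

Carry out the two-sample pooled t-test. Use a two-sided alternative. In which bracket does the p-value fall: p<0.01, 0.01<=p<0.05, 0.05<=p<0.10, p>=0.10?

x̄₁=40.000, s₁=9.338, n₁=11
x̄₂=52.611, s₂=7.883, n₂=18
s_p² = [10·9.338² + 17·7.883²]/27 = 71.4177
SE = √(s_p²·(1/11+1/18)) = 3.2342
t = (40.000−52.611)/3.2342 = -3.8993
df = 27
p-value (two-sided) = 0.00058
→ bracket: p<0.01

p-value bracket: p<0.01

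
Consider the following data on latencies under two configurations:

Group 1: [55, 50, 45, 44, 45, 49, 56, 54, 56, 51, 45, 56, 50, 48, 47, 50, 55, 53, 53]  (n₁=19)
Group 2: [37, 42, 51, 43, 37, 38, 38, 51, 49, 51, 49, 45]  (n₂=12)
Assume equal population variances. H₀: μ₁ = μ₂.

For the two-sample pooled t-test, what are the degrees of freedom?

degrees of freedom = 29

df = n₁ + n₂ − 2 = 19 + 12 − 2 = 29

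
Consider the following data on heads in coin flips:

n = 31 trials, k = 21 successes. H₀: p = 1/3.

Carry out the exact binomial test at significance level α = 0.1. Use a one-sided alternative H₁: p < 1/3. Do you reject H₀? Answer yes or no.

Exact binomial: n=31, k=21, p₀=1/3=0.3333
P(X≤21) from Σ C(n,i)·p₀^i·(1−p₀)^(n−i)
p-value (one-sided, H₁ less) = 0.99998
At α=0.1: p ≥ α → fail to reject H₀

reject H₀: no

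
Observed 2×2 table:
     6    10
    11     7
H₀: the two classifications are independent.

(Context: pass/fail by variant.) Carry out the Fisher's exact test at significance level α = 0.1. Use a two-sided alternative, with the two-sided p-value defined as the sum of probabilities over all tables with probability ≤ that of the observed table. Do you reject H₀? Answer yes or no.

reject H₀: no

Margins: r₁=16, r₂=18, c₁=17, c₂=17, n=34
p_obs = C(16,6)·C(18,11)/C(34,17); sum pmf over tables with pmf ≤ p_obs
p-value (two-sided) = 0.30283
At α=0.1: p ≥ α → fail to reject H₀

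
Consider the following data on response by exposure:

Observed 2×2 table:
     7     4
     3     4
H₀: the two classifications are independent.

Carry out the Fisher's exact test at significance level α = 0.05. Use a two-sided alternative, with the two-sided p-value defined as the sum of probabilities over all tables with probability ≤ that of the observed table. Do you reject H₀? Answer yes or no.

reject H₀: no

Margins: r₁=11, r₂=7, c₁=10, c₂=8, n=18
p_obs = C(11,7)·C(7,3)/C(18,10); sum pmf over tables with pmf ≤ p_obs
p-value (two-sided) = 0.63047
At α=0.05: p ≥ α → fail to reject H₀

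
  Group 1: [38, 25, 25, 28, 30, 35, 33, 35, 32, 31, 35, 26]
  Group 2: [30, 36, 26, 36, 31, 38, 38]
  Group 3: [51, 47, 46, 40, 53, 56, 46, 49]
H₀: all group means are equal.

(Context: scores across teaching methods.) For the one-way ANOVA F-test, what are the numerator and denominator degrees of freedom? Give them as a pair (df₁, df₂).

degrees of freedom = [2, 24]

k = 3 groups, N = 27 total
df = (k−1, N−k) = (3−1, 27−3) = (2, 24)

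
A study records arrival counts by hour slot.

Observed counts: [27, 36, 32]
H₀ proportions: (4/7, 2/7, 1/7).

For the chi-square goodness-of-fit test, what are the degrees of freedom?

degrees of freedom = 2

df = k − 1 = 3 − 1 = 2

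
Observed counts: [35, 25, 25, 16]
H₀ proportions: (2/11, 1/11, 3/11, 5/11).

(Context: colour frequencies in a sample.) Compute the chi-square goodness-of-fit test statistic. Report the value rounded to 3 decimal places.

test statistic = 62.043

n = 101; E_i = n·p_i = [18.36, 9.18, 27.55, 45.91]
χ² = (35−18.36)²/18.36 + (25−9.18)²/9.18 + (25−27.55)²/27.55 + (16−45.91)²/45.91 = 62.0432
df = 3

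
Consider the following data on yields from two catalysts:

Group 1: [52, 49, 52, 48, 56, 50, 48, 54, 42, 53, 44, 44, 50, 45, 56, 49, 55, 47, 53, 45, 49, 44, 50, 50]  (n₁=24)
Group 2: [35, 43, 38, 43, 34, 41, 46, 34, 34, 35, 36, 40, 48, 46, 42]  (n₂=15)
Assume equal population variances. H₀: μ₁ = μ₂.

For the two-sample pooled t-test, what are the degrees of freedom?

df = n₁ + n₂ − 2 = 24 + 15 − 2 = 37

degrees of freedom = 37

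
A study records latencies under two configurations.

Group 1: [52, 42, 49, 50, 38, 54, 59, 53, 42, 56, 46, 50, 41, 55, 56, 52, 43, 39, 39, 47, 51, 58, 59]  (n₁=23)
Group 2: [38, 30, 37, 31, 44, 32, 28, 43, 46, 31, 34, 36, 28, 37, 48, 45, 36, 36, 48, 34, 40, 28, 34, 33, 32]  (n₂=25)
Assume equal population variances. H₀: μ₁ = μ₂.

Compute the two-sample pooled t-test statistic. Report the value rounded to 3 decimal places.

test statistic = 6.824

x̄₁=49.174, s₁=6.780, n₁=23
x̄₂=36.360, s₂=6.231, n₂=25
s_p² = [22·6.780² + 24·6.231²]/46 = 42.2405
SE = √(s_p²·(1/23+1/25)) = 1.8778
t = (49.174−36.360)/1.8778 = 6.8239
df = 46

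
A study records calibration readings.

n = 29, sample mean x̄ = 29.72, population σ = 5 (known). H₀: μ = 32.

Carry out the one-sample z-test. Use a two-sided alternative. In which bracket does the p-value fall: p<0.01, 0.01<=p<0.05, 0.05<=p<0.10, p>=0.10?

SE = σ/√n = 5/√29 = 0.9285
z = (x̄−μ₀)/SE = (29.72−32)/0.9285 = -2.4556
p-value (two-sided) = 0.01406
→ bracket: 0.01<=p<0.05

p-value bracket: 0.01<=p<0.05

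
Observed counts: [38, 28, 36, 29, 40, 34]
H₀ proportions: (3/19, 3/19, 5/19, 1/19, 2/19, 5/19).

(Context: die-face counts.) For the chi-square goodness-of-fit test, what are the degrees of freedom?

df = k − 1 = 6 − 1 = 5

degrees of freedom = 5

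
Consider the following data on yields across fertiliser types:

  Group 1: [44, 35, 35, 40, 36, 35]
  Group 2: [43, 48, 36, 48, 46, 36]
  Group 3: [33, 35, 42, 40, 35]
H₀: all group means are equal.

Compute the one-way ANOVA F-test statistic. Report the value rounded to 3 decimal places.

Group means [37.50, 42.83, 37.00], grand mean 39.235
SSB = Σnᵢ(x̄ᵢ−x̄)² = 120.725; SSW = ΣΣ(x−x̄ᵢ)² = 284.333
MSB = 120.725/2 = 60.3627; MSW = 284.333/14 = 20.3095
F = MSB/MSW = 2.9721
df = (2, 14)

test statistic = 2.972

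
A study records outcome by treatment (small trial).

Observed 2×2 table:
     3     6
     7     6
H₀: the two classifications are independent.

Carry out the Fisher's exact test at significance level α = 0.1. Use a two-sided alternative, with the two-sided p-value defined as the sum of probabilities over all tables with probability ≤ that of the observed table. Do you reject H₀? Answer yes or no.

Margins: r₁=9, r₂=13, c₁=10, c₂=12, n=22
p_obs = C(9,3)·C(13,7)/C(22,10); sum pmf over tables with pmf ≤ p_obs
p-value (two-sided) = 0.41486
At α=0.1: p ≥ α → fail to reject H₀

reject H₀: no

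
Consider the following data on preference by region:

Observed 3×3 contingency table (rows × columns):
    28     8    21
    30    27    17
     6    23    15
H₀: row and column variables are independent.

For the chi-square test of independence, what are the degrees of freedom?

df = (r−1)(c−1) = (3−1)·(3−1) = 4

degrees of freedom = 4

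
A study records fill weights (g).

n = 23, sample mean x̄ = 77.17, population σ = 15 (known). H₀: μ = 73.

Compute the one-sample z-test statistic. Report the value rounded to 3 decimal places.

test statistic = 1.333

SE = σ/√n = 15/√23 = 3.1277
z = (x̄−μ₀)/SE = (77.17−73)/3.1277 = 1.3332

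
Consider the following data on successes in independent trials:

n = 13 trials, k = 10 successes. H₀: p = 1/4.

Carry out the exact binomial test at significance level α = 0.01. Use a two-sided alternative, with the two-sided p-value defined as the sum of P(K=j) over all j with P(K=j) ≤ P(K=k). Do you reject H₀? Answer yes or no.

reject H₀: yes

Exact binomial: n=13, k=10, p₀=1/4=0.2500
P(X=j) = C(n,j)·p₀^j·(1−p₀)^(n−j); p = Σ P(X=j) over j with P(X=j) ≤ P(X=10)
p-value (two-sided) = 0.00013
At α=0.01: p < α → reject H₀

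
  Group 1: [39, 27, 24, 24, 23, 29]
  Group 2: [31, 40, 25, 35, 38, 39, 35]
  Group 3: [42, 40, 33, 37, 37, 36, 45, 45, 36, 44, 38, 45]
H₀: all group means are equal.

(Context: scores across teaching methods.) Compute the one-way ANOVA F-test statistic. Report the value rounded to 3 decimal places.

test statistic = 12.123

Group means [27.67, 34.71, 39.83], grand mean 35.480
SSB = Σnᵢ(x̄ᵢ−x̄)² = 597.811; SSW = ΣΣ(x−x̄ᵢ)² = 542.429
MSB = 597.811/2 = 298.9057; MSW = 542.429/22 = 24.6558
F = MSB/MSW = 12.1231
df = (2, 22)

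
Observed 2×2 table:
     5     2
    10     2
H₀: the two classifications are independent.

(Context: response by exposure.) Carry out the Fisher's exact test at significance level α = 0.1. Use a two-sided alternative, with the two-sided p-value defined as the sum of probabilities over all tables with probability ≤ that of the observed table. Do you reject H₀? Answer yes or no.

reject H₀: no

Margins: r₁=7, r₂=12, c₁=15, c₂=4, n=19
p_obs = C(7,5)·C(12,10)/C(19,15); sum pmf over tables with pmf ≤ p_obs
p-value (two-sided) = 0.60268
At α=0.1: p ≥ α → fail to reject H₀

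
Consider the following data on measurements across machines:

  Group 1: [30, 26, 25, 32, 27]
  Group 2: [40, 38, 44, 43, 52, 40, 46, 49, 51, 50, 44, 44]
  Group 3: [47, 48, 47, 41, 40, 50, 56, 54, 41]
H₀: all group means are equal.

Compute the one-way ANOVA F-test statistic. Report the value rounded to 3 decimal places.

Group means [28.00, 45.08, 47.11], grand mean 42.500
SSB = Σnᵢ(x̄ᵢ−x̄)² = 1322.694; SSW = ΣΣ(x−x̄ᵢ)² = 527.806
MSB = 1322.694/2 = 661.3472; MSW = 527.806/23 = 22.9481
F = MSB/MSW = 28.8193
df = (2, 23)

test statistic = 28.819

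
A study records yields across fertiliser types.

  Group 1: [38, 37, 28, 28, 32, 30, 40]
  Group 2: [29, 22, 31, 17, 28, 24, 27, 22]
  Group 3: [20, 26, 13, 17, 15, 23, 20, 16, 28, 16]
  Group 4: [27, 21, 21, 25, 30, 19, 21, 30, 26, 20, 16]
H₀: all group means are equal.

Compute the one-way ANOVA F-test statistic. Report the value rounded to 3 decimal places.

Group means [33.29, 25.00, 19.40, 23.27], grand mean 24.528
SSB = Σnᵢ(x̄ᵢ−x̄)² = 818.962; SSW = ΣΣ(x−x̄ᵢ)² = 730.010
MSB = 818.962/3 = 272.9873; MSW = 730.010/32 = 22.8128
F = MSB/MSW = 11.9664
df = (3, 32)

test statistic = 11.966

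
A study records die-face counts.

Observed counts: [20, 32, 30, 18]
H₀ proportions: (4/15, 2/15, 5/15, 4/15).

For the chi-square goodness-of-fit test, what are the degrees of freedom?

df = k − 1 = 4 − 1 = 3

degrees of freedom = 3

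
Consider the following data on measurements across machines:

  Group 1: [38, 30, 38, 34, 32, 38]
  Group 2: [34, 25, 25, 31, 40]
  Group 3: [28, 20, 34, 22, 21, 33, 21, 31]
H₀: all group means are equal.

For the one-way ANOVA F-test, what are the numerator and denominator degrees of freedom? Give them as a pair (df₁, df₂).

k = 3 groups, N = 19 total
df = (k−1, N−k) = (3−1, 19−3) = (2, 16)

degrees of freedom = [2, 16]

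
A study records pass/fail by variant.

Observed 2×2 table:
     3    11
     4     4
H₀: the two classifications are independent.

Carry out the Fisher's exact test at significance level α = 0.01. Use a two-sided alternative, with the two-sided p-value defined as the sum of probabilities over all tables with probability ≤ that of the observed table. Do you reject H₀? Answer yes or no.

reject H₀: no

Margins: r₁=14, r₂=8, c₁=7, c₂=15, n=22
p_obs = C(14,3)·C(8,4)/C(22,7); sum pmf over tables with pmf ≤ p_obs
p-value (two-sided) = 0.34262
At α=0.01: p ≥ α → fail to reject H₀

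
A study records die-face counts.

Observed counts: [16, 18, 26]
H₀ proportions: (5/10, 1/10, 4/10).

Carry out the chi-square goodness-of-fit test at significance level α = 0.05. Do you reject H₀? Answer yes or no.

n = 60; E_i = n·p_i = [30.00, 6.00, 24.00]
χ² = (16−30.00)²/30.00 + (18−6.00)²/6.00 + (26−24.00)²/24.00 = 30.7000
df = 2
p-value (upper-tail) = 0.00000
At α=0.05: p < α → reject H₀

reject H₀: yes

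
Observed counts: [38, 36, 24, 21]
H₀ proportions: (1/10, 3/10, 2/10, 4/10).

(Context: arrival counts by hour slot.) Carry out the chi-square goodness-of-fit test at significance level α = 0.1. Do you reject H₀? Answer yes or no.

reject H₀: yes

n = 119; E_i = n·p_i = [11.90, 35.70, 23.80, 47.60]
χ² = (38−11.90)²/11.90 + (36−35.70)²/35.70 + (24−23.80)²/23.80 + (21−47.60)²/47.60 = 72.1134
df = 3
p-value (upper-tail) = 0.00000
At α=0.1: p < α → reject H₀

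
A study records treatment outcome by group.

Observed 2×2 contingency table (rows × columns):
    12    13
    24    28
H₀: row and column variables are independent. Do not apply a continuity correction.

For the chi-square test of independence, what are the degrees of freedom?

degrees of freedom = 1

df = (r−1)(c−1) = (2−1)·(2−1) = 1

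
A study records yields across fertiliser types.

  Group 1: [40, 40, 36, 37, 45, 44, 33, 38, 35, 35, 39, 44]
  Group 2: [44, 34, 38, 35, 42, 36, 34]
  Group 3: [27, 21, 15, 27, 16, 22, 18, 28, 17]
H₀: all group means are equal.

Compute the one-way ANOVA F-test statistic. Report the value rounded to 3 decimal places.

Group means [38.83, 37.57, 21.22], grand mean 32.857
SSB = Σnᵢ(x̄ᵢ−x̄)² = 1802.492; SSW = ΣΣ(x−x̄ᵢ)² = 472.937
MSB = 1802.492/2 = 901.2460; MSW = 472.937/25 = 18.9175
F = MSB/MSW = 47.6410
df = (2, 25)

test statistic = 47.641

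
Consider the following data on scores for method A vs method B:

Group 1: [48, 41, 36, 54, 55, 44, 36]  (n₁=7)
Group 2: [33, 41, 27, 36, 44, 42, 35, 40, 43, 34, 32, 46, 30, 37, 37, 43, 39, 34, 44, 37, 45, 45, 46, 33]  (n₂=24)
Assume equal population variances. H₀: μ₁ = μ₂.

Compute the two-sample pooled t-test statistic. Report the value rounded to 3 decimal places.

x̄₁=44.857, s₁=7.841, n₁=7
x̄₂=38.458, s₂=5.485, n₂=24
s_p² = [6·7.841² + 23·5.485²]/29 = 36.5798
SE = √(s_p²·(1/7+1/24)) = 2.5980
t = (44.857−38.458)/2.5980 = 2.4629
df = 29

test statistic = 2.463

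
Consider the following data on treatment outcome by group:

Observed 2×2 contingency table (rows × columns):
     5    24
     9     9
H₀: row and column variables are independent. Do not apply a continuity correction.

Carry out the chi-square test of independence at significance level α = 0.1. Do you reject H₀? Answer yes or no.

reject H₀: yes

Row totals [29, 18], col totals [14, 33], n=47
χ² = (5−8.64)²/8.64 + (24−20.36)²/20.36 + (9−5.36)²/5.36 + (9−12.64)²/12.64 = 5.6987
df = 1
p-value (upper-tail) = 0.01698
At α=0.1: p < α → reject H₀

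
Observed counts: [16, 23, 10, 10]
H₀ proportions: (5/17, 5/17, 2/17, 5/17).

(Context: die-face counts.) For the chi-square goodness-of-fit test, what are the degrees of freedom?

degrees of freedom = 3

df = k − 1 = 4 − 1 = 3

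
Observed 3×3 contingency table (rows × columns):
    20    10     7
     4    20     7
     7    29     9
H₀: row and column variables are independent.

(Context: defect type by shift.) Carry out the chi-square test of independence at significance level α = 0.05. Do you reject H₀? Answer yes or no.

Row totals [37, 31, 45], col totals [31, 59, 23], n=113
χ² = (20−10.15)²/10.15 + (10−19.32)²/19.32 + (7−7.53)²/7.53 + (4−8.50)²/8.50 + (20−16.19)²/16.19 + (7−6.31)²/6.31 + (7−12.35)²/12.35 + (29−23.50)²/23.50 + (9−9.16)²/9.16 = 21.0567
df = 4
p-value (upper-tail) = 0.00031
At α=0.05: p < α → reject H₀

reject H₀: yes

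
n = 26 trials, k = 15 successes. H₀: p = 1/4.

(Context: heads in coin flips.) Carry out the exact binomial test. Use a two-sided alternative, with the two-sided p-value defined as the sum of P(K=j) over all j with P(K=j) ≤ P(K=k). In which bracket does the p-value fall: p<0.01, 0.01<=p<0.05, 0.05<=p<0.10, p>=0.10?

Exact binomial: n=26, k=15, p₀=1/4=0.2500
P(X=j) = C(n,j)·p₀^j·(1−p₀)^(n−j); p = Σ P(X=j) over j with P(X=j) ≤ P(X=15)
p-value (two-sided) = 0.00039
→ bracket: p<0.01

p-value bracket: p<0.01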